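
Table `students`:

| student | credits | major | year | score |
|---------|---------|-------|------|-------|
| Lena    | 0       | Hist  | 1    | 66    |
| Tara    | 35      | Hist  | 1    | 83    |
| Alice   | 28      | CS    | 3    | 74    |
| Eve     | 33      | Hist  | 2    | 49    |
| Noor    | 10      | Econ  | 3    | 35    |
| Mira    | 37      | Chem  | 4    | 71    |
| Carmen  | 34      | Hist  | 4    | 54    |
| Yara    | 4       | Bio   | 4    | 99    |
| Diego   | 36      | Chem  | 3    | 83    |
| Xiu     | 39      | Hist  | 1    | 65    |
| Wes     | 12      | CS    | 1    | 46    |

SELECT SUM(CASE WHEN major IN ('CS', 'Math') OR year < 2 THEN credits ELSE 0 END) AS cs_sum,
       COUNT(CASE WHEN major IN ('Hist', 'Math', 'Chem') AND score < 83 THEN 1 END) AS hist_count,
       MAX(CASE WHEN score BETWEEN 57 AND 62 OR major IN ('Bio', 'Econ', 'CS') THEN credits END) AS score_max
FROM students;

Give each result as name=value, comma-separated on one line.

[cs_sum: major IN ('CS', 'Math') OR year < 2]
student=Lena: ✓ → 0
student=Tara: ✓ → 35
student=Alice: ✓ → 28
student=Eve: ✗
student=Noor: ✗
student=Mira: ✗
student=Carmen: ✗
student=Yara: ✗
student=Diego: ✗
student=Xiu: ✓ → 39
student=Wes: ✓ → 12
cs_sum = 35 + 28 + 39 + 12 = 114
—
[hist_count: major IN ('Hist', 'Math', 'Chem') AND score < 83]
student=Lena: ✓ → 1
student=Tara: ✗
student=Alice: ✗
student=Eve: ✓ → 1
student=Noor: ✗
student=Mira: ✓ → 1
student=Carmen: ✓ → 1
student=Yara: ✗
student=Diego: ✗
student=Xiu: ✓ → 1
student=Wes: ✗
hist_count = COUNT(1, 1, 1, 1, 1) = 5
—
[score_max: score BETWEEN 57 AND 62 OR major IN ('Bio', 'Econ', 'CS')]
student=Lena: ✗
student=Tara: ✗
student=Alice: ✓ → 28
student=Eve: ✗
student=Noor: ✓ → 10
student=Mira: ✗
student=Carmen: ✗
student=Yara: ✓ → 4
student=Diego: ✗
student=Xiu: ✗
student=Wes: ✓ → 12
score_max = MAX(28, 10, 4, 12) = 28

cs_sum=114, hist_count=5, score_max=28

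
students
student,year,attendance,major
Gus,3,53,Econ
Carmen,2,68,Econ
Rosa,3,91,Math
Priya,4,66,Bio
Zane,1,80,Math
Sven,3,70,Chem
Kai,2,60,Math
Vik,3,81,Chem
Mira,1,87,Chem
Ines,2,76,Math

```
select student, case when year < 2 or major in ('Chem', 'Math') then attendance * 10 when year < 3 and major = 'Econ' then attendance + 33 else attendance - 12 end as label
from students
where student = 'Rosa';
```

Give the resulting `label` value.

910

student = Rosa: year=3, attendance=91, major=Math.
year < 2 or major in ('Chem', 'Math') → true → 910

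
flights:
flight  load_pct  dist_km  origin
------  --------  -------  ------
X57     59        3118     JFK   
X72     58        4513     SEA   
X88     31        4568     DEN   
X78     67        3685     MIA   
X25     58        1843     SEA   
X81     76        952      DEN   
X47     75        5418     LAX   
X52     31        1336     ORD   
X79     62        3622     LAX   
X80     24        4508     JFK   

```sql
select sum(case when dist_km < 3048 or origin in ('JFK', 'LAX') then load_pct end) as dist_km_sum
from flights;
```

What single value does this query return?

flight=X57: ✓ → 59
flight=X72: ✗
flight=X88: ✗
flight=X78: ✗
flight=X25: ✓ → 58
flight=X81: ✓ → 76
flight=X47: ✓ → 75
flight=X52: ✓ → 31
flight=X79: ✓ → 62
flight=X80: ✓ → 24
dist_km_sum = 59 + 58 + 76 + 75 + 31 + 62 + 24 = 385

385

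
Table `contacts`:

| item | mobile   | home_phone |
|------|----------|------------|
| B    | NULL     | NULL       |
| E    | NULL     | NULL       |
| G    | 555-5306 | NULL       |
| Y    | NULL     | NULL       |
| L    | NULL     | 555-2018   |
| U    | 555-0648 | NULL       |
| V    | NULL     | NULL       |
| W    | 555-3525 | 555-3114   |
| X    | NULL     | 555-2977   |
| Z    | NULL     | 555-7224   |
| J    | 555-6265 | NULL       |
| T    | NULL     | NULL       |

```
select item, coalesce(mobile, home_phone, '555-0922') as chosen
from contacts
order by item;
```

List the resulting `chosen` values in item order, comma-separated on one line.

555-0922, 555-0922, 555-5306, 555-6265, 555-2018, 555-0922, 555-0648, 555-0922, 555-3525, 555-2977, 555-0922, 555-7224

item=B: mobile=NULL, home_phone=NULL, → literal 555-0922 → 555-0922
item=E: mobile=NULL, home_phone=NULL, → literal 555-0922 → 555-0922
item=G: mobile=555-5306 → 555-5306
item=J: mobile=555-6265 → 555-6265
item=L: mobile=NULL, home_phone=555-2018 → 555-2018
item=T: mobile=NULL, home_phone=NULL, → literal 555-0922 → 555-0922
item=U: mobile=555-0648 → 555-0648
item=V: mobile=NULL, home_phone=NULL, → literal 555-0922 → 555-0922
item=W: mobile=555-3525 → 555-3525
item=X: mobile=NULL, home_phone=555-2977 → 555-2977
item=Y: mobile=NULL, home_phone=NULL, → literal 555-0922 → 555-0922
item=Z: mobile=NULL, home_phone=555-7224 → 555-7224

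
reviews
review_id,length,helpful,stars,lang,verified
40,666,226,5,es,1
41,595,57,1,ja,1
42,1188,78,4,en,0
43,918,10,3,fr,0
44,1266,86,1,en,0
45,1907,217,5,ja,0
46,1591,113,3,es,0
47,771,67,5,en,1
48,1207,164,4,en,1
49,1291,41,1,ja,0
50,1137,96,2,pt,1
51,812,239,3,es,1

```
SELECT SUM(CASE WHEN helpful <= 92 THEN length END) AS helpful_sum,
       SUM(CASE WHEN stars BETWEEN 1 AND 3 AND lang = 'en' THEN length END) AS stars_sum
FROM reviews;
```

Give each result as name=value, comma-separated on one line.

[helpful_sum: helpful <= 92]
review_id=40: ✗
review_id=41: ✓ → 595
review_id=42: ✓ → 1188
review_id=43: ✓ → 918
review_id=44: ✓ → 1266
review_id=45: ✗
review_id=46: ✗
review_id=47: ✓ → 771
review_id=48: ✗
review_id=49: ✓ → 1291
review_id=50: ✗
review_id=51: ✗
helpful_sum = 595 + 1188 + 918 + 1266 + 771 + 1291 = 6029
—
[stars_sum: stars BETWEEN 1 AND 3 AND lang = 'en']
review_id=40: ✗
review_id=41: ✗
review_id=42: ✗
review_id=43: ✗
review_id=44: ✓ → 1266
review_id=45: ✗
review_id=46: ✗
review_id=47: ✗
review_id=48: ✗
review_id=49: ✗
review_id=50: ✗
review_id=51: ✗
stars_sum = 1266

helpful_sum=6029, stars_sum=1266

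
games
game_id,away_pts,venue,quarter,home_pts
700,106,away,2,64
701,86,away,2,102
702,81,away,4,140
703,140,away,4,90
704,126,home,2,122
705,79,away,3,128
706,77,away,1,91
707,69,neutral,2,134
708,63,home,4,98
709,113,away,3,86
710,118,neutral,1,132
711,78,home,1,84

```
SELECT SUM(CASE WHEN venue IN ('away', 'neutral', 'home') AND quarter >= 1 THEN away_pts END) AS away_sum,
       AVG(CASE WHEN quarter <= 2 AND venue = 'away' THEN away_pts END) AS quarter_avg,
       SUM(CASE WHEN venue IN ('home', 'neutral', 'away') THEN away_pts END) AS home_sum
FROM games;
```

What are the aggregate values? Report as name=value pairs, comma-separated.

away_sum=1136, quarter_avg=89.6666666667, home_sum=1136

[away_sum: venue IN ('away', 'neutral', 'home') AND quarter >= 1]
game_id=700: ✓ → 106
game_id=701: ✓ → 86
game_id=702: ✓ → 81
game_id=703: ✓ → 140
game_id=704: ✓ → 126
game_id=705: ✓ → 79
game_id=706: ✓ → 77
game_id=707: ✓ → 69
game_id=708: ✓ → 63
game_id=709: ✓ → 113
game_id=710: ✓ → 118
game_id=711: ✓ → 78
away_sum = 106 + 86 + 81 + 140 + 126 + 79 + 77 + 69 + 63 + 113 + 118 + 78 = 1136
—
[quarter_avg: quarter <= 2 AND venue = 'away']
game_id=700: ✓ → 106
game_id=701: ✓ → 86
game_id=702: ✗
game_id=703: ✗
game_id=704: ✗
game_id=705: ✗
game_id=706: ✓ → 77
game_id=707: ✗
game_id=708: ✗
game_id=709: ✗
game_id=710: ✗
game_id=711: ✗
quarter_avg = (106 + 86 + 77) / 3 = 89.6666666667
—
[home_sum: venue IN ('home', 'neutral', 'away')]
game_id=700: ✓ → 106
game_id=701: ✓ → 86
game_id=702: ✓ → 81
game_id=703: ✓ → 140
game_id=704: ✓ → 126
game_id=705: ✓ → 79
game_id=706: ✓ → 77
game_id=707: ✓ → 69
game_id=708: ✓ → 63
game_id=709: ✓ → 113
game_id=710: ✓ → 118
game_id=711: ✓ → 78
home_sum = 106 + 86 + 81 + 140 + 126 + 79 + 77 + 69 + 63 + 113 + 118 + 78 = 1136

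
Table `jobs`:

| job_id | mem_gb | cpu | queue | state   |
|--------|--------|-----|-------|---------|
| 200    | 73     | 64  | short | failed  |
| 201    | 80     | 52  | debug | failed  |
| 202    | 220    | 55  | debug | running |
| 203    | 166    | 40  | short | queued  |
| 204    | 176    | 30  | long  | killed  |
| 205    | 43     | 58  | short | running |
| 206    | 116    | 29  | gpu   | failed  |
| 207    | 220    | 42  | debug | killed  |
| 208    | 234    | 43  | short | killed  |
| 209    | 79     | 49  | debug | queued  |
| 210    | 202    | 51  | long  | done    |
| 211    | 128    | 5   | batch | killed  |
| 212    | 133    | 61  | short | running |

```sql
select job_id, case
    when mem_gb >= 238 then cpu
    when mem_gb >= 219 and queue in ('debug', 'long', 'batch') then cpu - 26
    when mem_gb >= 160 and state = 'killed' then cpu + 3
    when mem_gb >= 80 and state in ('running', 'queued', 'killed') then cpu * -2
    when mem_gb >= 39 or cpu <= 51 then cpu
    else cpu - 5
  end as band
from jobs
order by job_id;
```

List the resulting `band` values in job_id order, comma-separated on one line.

job_id=200: mem_gb >= 39 or cpu <= 51 → 64
job_id=201: mem_gb >= 39 or cpu <= 51 → 52
job_id=202: mem_gb >= 219 and queue in ('debug', 'long', 'batch') → 29
job_id=203: mem_gb >= 80 and state in ('running', 'queued', 'killed') → -80
job_id=204: mem_gb >= 160 and state = 'killed' → 33
job_id=205: mem_gb >= 39 or cpu <= 51 → 58
job_id=206: mem_gb >= 39 or cpu <= 51 → 29
job_id=207: mem_gb >= 219 and queue in ('debug', 'long', 'batch') → 16
job_id=208: mem_gb >= 160 and state = 'killed' → 46
job_id=209: mem_gb >= 39 or cpu <= 51 → 49
job_id=210: mem_gb >= 39 or cpu <= 51 → 51
job_id=211: mem_gb >= 80 and state in ('running', 'queued', 'killed') → -10
job_id=212: mem_gb >= 80 and state in ('running', 'queued', 'killed') → -122

64, 52, 29, -80, 33, 58, 29, 16, 46, 49, 51, -10, -122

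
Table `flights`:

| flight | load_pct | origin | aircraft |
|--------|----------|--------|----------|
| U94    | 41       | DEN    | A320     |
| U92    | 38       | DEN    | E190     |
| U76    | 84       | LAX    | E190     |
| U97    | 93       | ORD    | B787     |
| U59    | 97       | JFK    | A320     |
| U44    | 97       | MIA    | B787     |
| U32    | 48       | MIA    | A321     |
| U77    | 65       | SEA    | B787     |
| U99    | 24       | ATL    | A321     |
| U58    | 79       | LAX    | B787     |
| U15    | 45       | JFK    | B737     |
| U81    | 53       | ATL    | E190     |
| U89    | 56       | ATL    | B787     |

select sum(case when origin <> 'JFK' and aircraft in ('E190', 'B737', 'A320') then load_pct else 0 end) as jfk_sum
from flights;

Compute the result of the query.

flight=U94: ✓ → 41
flight=U92: ✓ → 38
flight=U76: ✓ → 84
flight=U97: ✗
flight=U59: ✗
flight=U44: ✗
flight=U32: ✗
flight=U77: ✗
flight=U99: ✗
flight=U58: ✗
flight=U15: ✗
flight=U81: ✓ → 53
flight=U89: ✗
jfk_sum = 41 + 38 + 84 + 53 = 216

216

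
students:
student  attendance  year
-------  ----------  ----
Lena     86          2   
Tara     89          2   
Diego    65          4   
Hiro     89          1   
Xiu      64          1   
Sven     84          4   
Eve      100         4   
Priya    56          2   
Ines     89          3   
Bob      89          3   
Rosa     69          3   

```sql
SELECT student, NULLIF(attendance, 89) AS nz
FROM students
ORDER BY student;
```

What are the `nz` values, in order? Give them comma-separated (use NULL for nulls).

student=Bob: attendance=89 vs 89: equal → NULL
student=Diego: attendance=65 vs 89: differ → 65
student=Eve: attendance=100 vs 89: differ → 100
student=Hiro: attendance=89 vs 89: equal → NULL
student=Ines: attendance=89 vs 89: equal → NULL
student=Lena: attendance=86 vs 89: differ → 86
student=Priya: attendance=56 vs 89: differ → 56
student=Rosa: attendance=69 vs 89: differ → 69
student=Sven: attendance=84 vs 89: differ → 84
student=Tara: attendance=89 vs 89: equal → NULL
student=Xiu: attendance=64 vs 89: differ → 64

NULL, 65, 100, NULL, NULL, 86, 56, 69, 84, NULL, 64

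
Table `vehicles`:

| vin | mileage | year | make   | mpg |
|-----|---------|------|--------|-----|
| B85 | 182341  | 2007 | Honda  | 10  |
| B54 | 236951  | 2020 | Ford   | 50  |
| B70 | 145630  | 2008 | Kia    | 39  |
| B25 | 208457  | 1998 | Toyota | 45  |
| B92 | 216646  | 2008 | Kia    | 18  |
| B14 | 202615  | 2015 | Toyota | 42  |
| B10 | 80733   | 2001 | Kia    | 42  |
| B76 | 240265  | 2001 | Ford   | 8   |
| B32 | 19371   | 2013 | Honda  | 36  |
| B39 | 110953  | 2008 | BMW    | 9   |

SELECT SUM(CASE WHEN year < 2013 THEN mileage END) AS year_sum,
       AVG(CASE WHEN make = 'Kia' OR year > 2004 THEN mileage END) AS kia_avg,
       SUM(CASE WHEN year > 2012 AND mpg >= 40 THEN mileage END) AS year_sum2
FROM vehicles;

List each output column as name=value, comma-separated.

year_sum=1185025, kia_avg=149405, year_sum2=439566

[year_sum: year < 2013]
vin=B85: ✓ → 182341
vin=B54: ✗
vin=B70: ✓ → 145630
vin=B25: ✓ → 208457
vin=B92: ✓ → 216646
vin=B14: ✗
vin=B10: ✓ → 80733
vin=B76: ✓ → 240265
vin=B32: ✗
vin=B39: ✓ → 110953
year_sum = 182341 + 145630 + 208457 + 216646 + 80733 + 240265 + 110953 = 1185025
—
[kia_avg: make = 'Kia' OR year > 2004]
vin=B85: ✓ → 182341
vin=B54: ✓ → 236951
vin=B70: ✓ → 145630
vin=B25: ✗
vin=B92: ✓ → 216646
vin=B14: ✓ → 202615
vin=B10: ✓ → 80733
vin=B76: ✗
vin=B32: ✓ → 19371
vin=B39: ✓ → 110953
kia_avg = (182341 + 236951 + 145630 + 216646 + 202615 + 80733 + 19371 + 110953) / 8 = 149405
—
[year_sum2: year > 2012 AND mpg >= 40]
vin=B85: ✗
vin=B54: ✓ → 236951
vin=B70: ✗
vin=B25: ✗
vin=B92: ✗
vin=B14: ✓ → 202615
vin=B10: ✗
vin=B76: ✗
vin=B32: ✗
vin=B39: ✗
year_sum2 = 236951 + 202615 = 439566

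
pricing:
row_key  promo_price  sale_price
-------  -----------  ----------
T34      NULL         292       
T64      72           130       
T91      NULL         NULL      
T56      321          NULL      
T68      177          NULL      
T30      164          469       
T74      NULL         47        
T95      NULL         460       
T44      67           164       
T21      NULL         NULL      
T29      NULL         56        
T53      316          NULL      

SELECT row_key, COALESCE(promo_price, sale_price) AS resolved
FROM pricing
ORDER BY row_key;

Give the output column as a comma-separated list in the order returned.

NULL, 56, 164, 292, 67, 316, 321, 72, 177, 47, NULL, 460

row_key=T21: promo_price=NULL, sale_price=NULL (all NULL) → NULL
row_key=T29: promo_price=NULL, sale_price=56 → 56
row_key=T30: promo_price=164 → 164
row_key=T34: promo_price=NULL, sale_price=292 → 292
row_key=T44: promo_price=67 → 67
row_key=T53: promo_price=316 → 316
row_key=T56: promo_price=321 → 321
row_key=T64: promo_price=72 → 72
row_key=T68: promo_price=177 → 177
row_key=T74: promo_price=NULL, sale_price=47 → 47
row_key=T91: promo_price=NULL, sale_price=NULL (all NULL) → NULL
row_key=T95: promo_price=NULL, sale_price=460 → 460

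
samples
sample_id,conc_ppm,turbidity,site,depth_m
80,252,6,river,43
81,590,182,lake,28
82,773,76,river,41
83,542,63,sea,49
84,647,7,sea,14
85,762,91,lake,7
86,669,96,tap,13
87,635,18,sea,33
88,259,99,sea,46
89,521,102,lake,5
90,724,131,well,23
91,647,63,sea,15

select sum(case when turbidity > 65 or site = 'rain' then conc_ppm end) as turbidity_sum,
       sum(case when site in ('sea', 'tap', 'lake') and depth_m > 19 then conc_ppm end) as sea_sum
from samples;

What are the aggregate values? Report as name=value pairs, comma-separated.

turbidity_sum=4298, sea_sum=2026

[turbidity_sum: turbidity > 65 or site = 'rain']
sample_id=80: ✗
sample_id=81: ✓ → 590
sample_id=82: ✓ → 773
sample_id=83: ✗
sample_id=84: ✗
sample_id=85: ✓ → 762
sample_id=86: ✓ → 669
sample_id=87: ✗
sample_id=88: ✓ → 259
sample_id=89: ✓ → 521
sample_id=90: ✓ → 724
sample_id=91: ✗
turbidity_sum = 590 + 773 + 762 + 669 + 259 + 521 + 724 = 4298
—
[sea_sum: site in ('sea', 'tap', 'lake') and depth_m > 19]
sample_id=80: ✗
sample_id=81: ✓ → 590
sample_id=82: ✗
sample_id=83: ✓ → 542
sample_id=84: ✗
sample_id=85: ✗
sample_id=86: ✗
sample_id=87: ✓ → 635
sample_id=88: ✓ → 259
sample_id=89: ✗
sample_id=90: ✗
sample_id=91: ✗
sea_sum = 590 + 542 + 635 + 259 = 2026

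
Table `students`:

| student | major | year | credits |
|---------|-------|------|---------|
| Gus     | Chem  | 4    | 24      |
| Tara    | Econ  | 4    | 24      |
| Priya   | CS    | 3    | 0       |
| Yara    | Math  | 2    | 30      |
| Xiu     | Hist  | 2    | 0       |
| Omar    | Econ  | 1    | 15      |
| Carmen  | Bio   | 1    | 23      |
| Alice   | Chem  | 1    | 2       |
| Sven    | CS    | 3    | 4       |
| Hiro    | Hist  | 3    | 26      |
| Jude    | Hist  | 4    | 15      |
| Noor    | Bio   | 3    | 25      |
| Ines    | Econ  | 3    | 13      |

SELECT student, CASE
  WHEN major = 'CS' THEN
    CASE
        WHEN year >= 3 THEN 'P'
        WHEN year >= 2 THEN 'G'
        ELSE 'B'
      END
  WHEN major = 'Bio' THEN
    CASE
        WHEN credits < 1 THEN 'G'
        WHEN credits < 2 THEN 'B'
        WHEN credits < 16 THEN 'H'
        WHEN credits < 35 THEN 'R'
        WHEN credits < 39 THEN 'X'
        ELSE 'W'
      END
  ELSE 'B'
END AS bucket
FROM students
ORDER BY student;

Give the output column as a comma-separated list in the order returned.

student=Alice: major='Chem' → outer ELSE → B
student=Carmen: major='Bio' → inner[credits < 35] → R
student=Gus: major='Chem' → outer ELSE → B
student=Hiro: major='Hist' → outer ELSE → B
student=Ines: major='Econ' → outer ELSE → B
student=Jude: major='Hist' → outer ELSE → B
student=Noor: major='Bio' → inner[credits < 35] → R
student=Omar: major='Econ' → outer ELSE → B
student=Priya: major='CS' → inner[year >= 3] → P
student=Sven: major='CS' → inner[year >= 3] → P
student=Tara: major='Econ' → outer ELSE → B
student=Xiu: major='Hist' → outer ELSE → B
student=Yara: major='Math' → outer ELSE → B

B, R, B, B, B, B, R, B, P, P, B, B, B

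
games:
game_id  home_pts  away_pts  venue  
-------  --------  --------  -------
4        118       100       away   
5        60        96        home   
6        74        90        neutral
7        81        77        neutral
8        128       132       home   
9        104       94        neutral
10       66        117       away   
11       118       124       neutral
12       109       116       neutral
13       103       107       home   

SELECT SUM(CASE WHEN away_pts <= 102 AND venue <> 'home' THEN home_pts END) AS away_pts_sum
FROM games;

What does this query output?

game_id=4: ✓ → 118
game_id=5: ✗
game_id=6: ✓ → 74
game_id=7: ✓ → 81
game_id=8: ✗
game_id=9: ✓ → 104
game_id=10: ✗
game_id=11: ✗
game_id=12: ✗
game_id=13: ✗
away_pts_sum = 118 + 74 + 81 + 104 = 377

377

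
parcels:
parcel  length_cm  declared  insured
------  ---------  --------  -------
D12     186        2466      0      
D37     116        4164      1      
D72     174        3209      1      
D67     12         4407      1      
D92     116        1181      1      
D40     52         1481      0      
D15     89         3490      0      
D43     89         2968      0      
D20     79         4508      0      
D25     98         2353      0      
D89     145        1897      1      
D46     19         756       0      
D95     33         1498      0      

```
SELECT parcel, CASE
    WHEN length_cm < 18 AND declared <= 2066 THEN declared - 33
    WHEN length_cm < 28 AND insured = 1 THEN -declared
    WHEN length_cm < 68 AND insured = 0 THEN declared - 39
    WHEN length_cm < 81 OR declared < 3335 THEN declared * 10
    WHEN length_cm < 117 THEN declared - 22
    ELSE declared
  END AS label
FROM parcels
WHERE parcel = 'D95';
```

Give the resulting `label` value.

1459

parcel = D95: length_cm=33, declared=1498, insured=0.
length_cm < 18 AND declared <= 2066 → false
length_cm < 28 AND insured = 1 → false
length_cm < 68 AND insured = 0 → true → 1459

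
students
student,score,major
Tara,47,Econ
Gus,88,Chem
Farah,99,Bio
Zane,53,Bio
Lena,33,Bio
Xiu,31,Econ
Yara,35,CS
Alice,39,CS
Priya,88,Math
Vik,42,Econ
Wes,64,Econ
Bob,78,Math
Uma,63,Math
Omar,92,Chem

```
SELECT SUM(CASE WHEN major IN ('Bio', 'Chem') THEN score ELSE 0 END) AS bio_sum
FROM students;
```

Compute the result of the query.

365

student=Tara: ✗
student=Gus: ✓ → 88
student=Farah: ✓ → 99
student=Zane: ✓ → 53
student=Lena: ✓ → 33
student=Xiu: ✗
student=Yara: ✗
student=Alice: ✗
student=Priya: ✗
student=Vik: ✗
student=Wes: ✗
student=Bob: ✗
student=Uma: ✗
student=Omar: ✓ → 92
bio_sum = 88 + 99 + 53 + 33 + 92 = 365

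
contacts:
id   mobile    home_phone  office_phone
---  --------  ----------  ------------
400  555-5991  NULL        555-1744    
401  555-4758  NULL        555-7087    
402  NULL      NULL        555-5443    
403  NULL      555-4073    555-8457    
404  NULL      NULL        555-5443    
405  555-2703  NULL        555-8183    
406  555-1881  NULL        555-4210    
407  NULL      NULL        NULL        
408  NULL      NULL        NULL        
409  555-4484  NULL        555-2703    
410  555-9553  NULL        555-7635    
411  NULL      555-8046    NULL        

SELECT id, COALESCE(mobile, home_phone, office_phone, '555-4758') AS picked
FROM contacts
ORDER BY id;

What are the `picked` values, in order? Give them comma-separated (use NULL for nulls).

555-5991, 555-4758, 555-5443, 555-4073, 555-5443, 555-2703, 555-1881, 555-4758, 555-4758, 555-4484, 555-9553, 555-8046

id=400: mobile=555-5991 → 555-5991
id=401: mobile=555-4758 → 555-4758
id=402: mobile=NULL, home_phone=NULL, office_phone=555-5443 → 555-5443
id=403: mobile=NULL, home_phone=555-4073 → 555-4073
id=404: mobile=NULL, home_phone=NULL, office_phone=555-5443 → 555-5443
id=405: mobile=555-2703 → 555-2703
id=406: mobile=555-1881 → 555-1881
id=407: mobile=NULL, home_phone=NULL, office_phone=NULL, → literal 555-4758 → 555-4758
id=408: mobile=NULL, home_phone=NULL, office_phone=NULL, → literal 555-4758 → 555-4758
id=409: mobile=555-4484 → 555-4484
id=410: mobile=555-9553 → 555-9553
id=411: mobile=NULL, home_phone=555-8046 → 555-8046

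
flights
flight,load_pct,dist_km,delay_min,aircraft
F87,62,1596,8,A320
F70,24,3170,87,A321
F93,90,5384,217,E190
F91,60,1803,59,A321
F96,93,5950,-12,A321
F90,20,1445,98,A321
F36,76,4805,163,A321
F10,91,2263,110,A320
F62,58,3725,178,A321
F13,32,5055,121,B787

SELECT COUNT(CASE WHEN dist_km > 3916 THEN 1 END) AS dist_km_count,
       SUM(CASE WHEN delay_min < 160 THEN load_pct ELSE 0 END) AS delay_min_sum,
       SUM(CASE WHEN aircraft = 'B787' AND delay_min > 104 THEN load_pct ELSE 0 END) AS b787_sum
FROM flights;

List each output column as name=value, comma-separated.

dist_km_count=4, delay_min_sum=382, b787_sum=32

[dist_km_count: dist_km > 3916]
flight=F87: ✗
flight=F70: ✗
flight=F93: ✓ → 1
flight=F91: ✗
flight=F96: ✓ → 1
flight=F90: ✗
flight=F36: ✓ → 1
flight=F10: ✗
flight=F62: ✗
flight=F13: ✓ → 1
dist_km_count = COUNT(1, 1, 1, 1) = 4
—
[delay_min_sum: delay_min < 160]
flight=F87: ✓ → 62
flight=F70: ✓ → 24
flight=F93: ✗
flight=F91: ✓ → 60
flight=F96: ✓ → 93
flight=F90: ✓ → 20
flight=F36: ✗
flight=F10: ✓ → 91
flight=F62: ✗
flight=F13: ✓ → 32
delay_min_sum = 62 + 24 + 60 + 93 + 20 + 91 + 32 = 382
—
[b787_sum: aircraft = 'B787' AND delay_min > 104]
flight=F87: ✗
flight=F70: ✗
flight=F93: ✗
flight=F91: ✗
flight=F96: ✗
flight=F90: ✗
flight=F36: ✗
flight=F10: ✗
flight=F62: ✗
flight=F13: ✓ → 32
b787_sum = 32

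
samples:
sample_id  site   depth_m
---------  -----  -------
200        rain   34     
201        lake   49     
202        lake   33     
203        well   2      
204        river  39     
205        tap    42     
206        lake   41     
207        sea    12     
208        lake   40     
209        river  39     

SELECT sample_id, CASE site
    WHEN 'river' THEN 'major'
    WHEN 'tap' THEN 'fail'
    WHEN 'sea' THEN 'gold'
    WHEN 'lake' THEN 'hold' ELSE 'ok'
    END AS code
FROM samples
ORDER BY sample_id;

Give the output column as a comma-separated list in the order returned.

ok, hold, hold, ok, major, fail, hold, gold, hold, major

sample_id=200: ELSE → ok
sample_id=201: site='lake' → hold
sample_id=202: site='lake' → hold
sample_id=203: ELSE → ok
sample_id=204: site='river' → major
sample_id=205: site='tap' → fail
sample_id=206: site='lake' → hold
sample_id=207: site='sea' → gold
sample_id=208: site='lake' → hold
sample_id=209: site='river' → major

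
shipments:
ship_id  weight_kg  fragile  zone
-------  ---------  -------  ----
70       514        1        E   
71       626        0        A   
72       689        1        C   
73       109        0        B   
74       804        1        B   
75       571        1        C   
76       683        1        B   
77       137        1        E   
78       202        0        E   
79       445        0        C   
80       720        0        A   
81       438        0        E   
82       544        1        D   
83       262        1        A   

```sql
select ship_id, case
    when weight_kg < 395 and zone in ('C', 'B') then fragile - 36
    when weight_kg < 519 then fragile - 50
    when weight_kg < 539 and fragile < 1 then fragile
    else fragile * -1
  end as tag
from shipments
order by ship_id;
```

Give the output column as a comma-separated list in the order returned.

ship_id=70: weight_kg < 519 → -49
ship_id=71: ELSE → 0
ship_id=72: ELSE → -1
ship_id=73: weight_kg < 395 and zone in ('C', 'B') → -36
ship_id=74: ELSE → -1
ship_id=75: ELSE → -1
ship_id=76: ELSE → -1
ship_id=77: weight_kg < 519 → -49
ship_id=78: weight_kg < 519 → -50
ship_id=79: weight_kg < 519 → -50
ship_id=80: ELSE → 0
ship_id=81: weight_kg < 519 → -50
ship_id=82: ELSE → -1
ship_id=83: weight_kg < 519 → -49

-49, 0, -1, -36, -1, -1, -1, -49, -50, -50, 0, -50, -1, -49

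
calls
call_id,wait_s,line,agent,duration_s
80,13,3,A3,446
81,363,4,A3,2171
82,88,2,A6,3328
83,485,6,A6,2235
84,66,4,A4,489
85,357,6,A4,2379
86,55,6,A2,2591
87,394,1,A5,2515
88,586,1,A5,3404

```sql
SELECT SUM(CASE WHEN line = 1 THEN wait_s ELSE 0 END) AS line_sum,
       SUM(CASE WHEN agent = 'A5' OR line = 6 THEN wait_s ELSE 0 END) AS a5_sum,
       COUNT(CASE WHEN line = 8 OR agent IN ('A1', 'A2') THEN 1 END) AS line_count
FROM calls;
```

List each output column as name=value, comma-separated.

[line_sum: line = 1]
call_id=80: ✗
call_id=81: ✗
call_id=82: ✗
call_id=83: ✗
call_id=84: ✗
call_id=85: ✗
call_id=86: ✗
call_id=87: ✓ → 394
call_id=88: ✓ → 586
line_sum = 394 + 586 = 980
—
[a5_sum: agent = 'A5' OR line = 6]
call_id=80: ✗
call_id=81: ✗
call_id=82: ✗
call_id=83: ✓ → 485
call_id=84: ✗
call_id=85: ✓ → 357
call_id=86: ✓ → 55
call_id=87: ✓ → 394
call_id=88: ✓ → 586
a5_sum = 485 + 357 + 55 + 394 + 586 = 1877
—
[line_count: line = 8 OR agent IN ('A1', 'A2')]
call_id=80: ✗
call_id=81: ✗
call_id=82: ✗
call_id=83: ✗
call_id=84: ✗
call_id=85: ✗
call_id=86: ✓ → 1
call_id=87: ✗
call_id=88: ✗
line_count = COUNT(1) = 1

line_sum=980, a5_sum=1877, line_count=1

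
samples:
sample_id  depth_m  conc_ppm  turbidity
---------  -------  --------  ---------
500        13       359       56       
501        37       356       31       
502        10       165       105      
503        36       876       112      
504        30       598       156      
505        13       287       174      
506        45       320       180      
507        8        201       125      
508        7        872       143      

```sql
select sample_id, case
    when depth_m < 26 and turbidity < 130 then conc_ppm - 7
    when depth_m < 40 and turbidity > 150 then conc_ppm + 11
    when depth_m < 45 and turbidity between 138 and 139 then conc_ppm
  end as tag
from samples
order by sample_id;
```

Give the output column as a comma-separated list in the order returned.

352, NULL, 158, NULL, 609, 298, NULL, 194, NULL

sample_id=500: depth_m < 26 and turbidity < 130 → 352
sample_id=501: (no match → NULL) → NULL
sample_id=502: depth_m < 26 and turbidity < 130 → 158
sample_id=503: (no match → NULL) → NULL
sample_id=504: depth_m < 40 and turbidity > 150 → 609
sample_id=505: depth_m < 40 and turbidity > 150 → 298
sample_id=506: (no match → NULL) → NULL
sample_id=507: depth_m < 26 and turbidity < 130 → 194
sample_id=508: (no match → NULL) → NULL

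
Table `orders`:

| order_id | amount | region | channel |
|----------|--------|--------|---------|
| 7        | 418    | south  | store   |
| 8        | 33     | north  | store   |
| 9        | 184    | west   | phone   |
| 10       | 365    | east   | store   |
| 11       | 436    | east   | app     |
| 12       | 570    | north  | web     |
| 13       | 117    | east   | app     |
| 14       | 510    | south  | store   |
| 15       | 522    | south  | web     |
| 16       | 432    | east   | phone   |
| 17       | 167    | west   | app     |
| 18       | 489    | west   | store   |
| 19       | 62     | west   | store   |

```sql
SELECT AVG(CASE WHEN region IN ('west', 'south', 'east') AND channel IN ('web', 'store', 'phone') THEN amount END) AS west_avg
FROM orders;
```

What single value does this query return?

372.75

order_id=7: ✓ → 418
order_id=8: ✗
order_id=9: ✓ → 184
order_id=10: ✓ → 365
order_id=11: ✗
order_id=12: ✗
order_id=13: ✗
order_id=14: ✓ → 510
order_id=15: ✓ → 522
order_id=16: ✓ → 432
order_id=17: ✗
order_id=18: ✓ → 489
order_id=19: ✓ → 62
west_avg = (418 + 184 + 365 + 510 + 522 + 432 + 489 + 62) / 8 = 372.75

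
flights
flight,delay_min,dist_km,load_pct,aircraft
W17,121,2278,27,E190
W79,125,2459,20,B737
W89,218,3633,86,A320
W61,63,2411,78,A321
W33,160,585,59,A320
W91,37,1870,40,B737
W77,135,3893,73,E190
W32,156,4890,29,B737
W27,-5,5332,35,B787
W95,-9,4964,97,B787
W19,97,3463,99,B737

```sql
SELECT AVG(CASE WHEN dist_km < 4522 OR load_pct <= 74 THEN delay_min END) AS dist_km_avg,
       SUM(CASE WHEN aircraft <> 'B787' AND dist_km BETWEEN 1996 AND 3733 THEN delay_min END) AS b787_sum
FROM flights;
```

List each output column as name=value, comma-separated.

[dist_km_avg: dist_km < 4522 OR load_pct <= 74]
flight=W17: ✓ → 121
flight=W79: ✓ → 125
flight=W89: ✓ → 218
flight=W61: ✓ → 63
flight=W33: ✓ → 160
flight=W91: ✓ → 37
flight=W77: ✓ → 135
flight=W32: ✓ → 156
flight=W27: ✓ → -5
flight=W95: ✗
flight=W19: ✓ → 97
dist_km_avg = (121 + 125 + 218 + 63 + 160 + 37 + 135 + 156 + -5 + 97) / 10 = 110.7
—
[b787_sum: aircraft <> 'B787' AND dist_km BETWEEN 1996 AND 3733]
flight=W17: ✓ → 121
flight=W79: ✓ → 125
flight=W89: ✓ → 218
flight=W61: ✓ → 63
flight=W33: ✗
flight=W91: ✗
flight=W77: ✗
flight=W32: ✗
flight=W27: ✗
flight=W95: ✗
flight=W19: ✓ → 97
b787_sum = 121 + 125 + 218 + 63 + 97 = 624

dist_km_avg=110.7, b787_sum=624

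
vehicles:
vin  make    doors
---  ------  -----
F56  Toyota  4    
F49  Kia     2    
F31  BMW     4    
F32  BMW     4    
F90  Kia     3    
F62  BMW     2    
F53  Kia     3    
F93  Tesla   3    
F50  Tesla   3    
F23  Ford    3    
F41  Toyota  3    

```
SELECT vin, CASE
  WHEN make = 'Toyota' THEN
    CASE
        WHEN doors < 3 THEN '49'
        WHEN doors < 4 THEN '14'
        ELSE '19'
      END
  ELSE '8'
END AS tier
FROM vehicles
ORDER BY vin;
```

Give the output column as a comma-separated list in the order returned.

vin=F23: make='Ford' → outer ELSE → 8
vin=F31: make='BMW' → outer ELSE → 8
vin=F32: make='BMW' → outer ELSE → 8
vin=F41: make='Toyota' → inner[doors < 4] → 14
vin=F49: make='Kia' → outer ELSE → 8
vin=F50: make='Tesla' → outer ELSE → 8
vin=F53: make='Kia' → outer ELSE → 8
vin=F56: make='Toyota' → inner[ELSE] → 19
vin=F62: make='BMW' → outer ELSE → 8
vin=F90: make='Kia' → outer ELSE → 8
vin=F93: make='Tesla' → outer ELSE → 8

8, 8, 8, 14, 8, 8, 8, 19, 8, 8, 8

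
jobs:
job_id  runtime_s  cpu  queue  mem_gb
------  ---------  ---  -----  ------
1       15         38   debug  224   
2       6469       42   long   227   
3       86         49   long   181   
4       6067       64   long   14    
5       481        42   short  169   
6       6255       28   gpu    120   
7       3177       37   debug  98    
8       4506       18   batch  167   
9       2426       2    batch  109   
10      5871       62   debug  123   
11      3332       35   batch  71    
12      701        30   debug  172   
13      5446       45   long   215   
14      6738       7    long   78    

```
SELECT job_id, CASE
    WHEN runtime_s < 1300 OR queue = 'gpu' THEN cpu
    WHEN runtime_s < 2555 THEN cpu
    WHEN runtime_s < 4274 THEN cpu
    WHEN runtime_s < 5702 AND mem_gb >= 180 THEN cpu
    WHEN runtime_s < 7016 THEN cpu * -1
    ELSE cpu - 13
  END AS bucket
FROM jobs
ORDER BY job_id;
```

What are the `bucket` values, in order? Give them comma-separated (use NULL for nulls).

job_id=1: runtime_s < 1300 OR queue = 'gpu' → 38
job_id=2: runtime_s < 7016 → -42
job_id=3: runtime_s < 1300 OR queue = 'gpu' → 49
job_id=4: runtime_s < 7016 → -64
job_id=5: runtime_s < 1300 OR queue = 'gpu' → 42
job_id=6: runtime_s < 1300 OR queue = 'gpu' → 28
job_id=7: runtime_s < 4274 → 37
job_id=8: runtime_s < 7016 → -18
job_id=9: runtime_s < 2555 → 2
job_id=10: runtime_s < 7016 → -62
job_id=11: runtime_s < 4274 → 35
job_id=12: runtime_s < 1300 OR queue = 'gpu' → 30
job_id=13: runtime_s < 5702 AND mem_gb >= 180 → 45
job_id=14: runtime_s < 7016 → -7

38, -42, 49, -64, 42, 28, 37, -18, 2, -62, 35, 30, 45, -7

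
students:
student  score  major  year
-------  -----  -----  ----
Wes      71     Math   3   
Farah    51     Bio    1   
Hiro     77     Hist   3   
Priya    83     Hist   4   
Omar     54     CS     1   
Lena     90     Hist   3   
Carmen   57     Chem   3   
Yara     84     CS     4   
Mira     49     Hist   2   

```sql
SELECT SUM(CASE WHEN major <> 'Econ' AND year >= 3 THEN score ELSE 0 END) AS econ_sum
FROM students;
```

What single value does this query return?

462

student=Wes: ✓ → 71
student=Farah: ✗
student=Hiro: ✓ → 77
student=Priya: ✓ → 83
student=Omar: ✗
student=Lena: ✓ → 90
student=Carmen: ✓ → 57
student=Yara: ✓ → 84
student=Mira: ✗
econ_sum = 71 + 77 + 83 + 90 + 57 + 84 = 462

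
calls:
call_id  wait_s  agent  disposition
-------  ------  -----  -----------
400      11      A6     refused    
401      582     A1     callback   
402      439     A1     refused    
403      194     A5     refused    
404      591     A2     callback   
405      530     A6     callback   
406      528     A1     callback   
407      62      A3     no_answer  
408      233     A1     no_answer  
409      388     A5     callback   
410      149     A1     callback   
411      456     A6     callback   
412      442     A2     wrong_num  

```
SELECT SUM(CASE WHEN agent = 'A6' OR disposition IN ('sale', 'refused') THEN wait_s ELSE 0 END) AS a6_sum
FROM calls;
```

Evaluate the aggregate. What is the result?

call_id=400: ✓ → 11
call_id=401: ✗
call_id=402: ✓ → 439
call_id=403: ✓ → 194
call_id=404: ✗
call_id=405: ✓ → 530
call_id=406: ✗
call_id=407: ✗
call_id=408: ✗
call_id=409: ✗
call_id=410: ✗
call_id=411: ✓ → 456
call_id=412: ✗
a6_sum = 11 + 439 + 194 + 530 + 456 = 1630

1630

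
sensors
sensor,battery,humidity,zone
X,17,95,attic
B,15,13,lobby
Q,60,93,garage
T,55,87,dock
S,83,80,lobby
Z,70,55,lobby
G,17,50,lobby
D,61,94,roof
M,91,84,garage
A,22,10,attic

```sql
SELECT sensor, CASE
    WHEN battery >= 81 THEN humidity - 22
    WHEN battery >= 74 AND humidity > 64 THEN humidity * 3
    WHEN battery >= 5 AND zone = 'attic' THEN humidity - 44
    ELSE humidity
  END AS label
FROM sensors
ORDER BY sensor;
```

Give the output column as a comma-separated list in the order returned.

sensor=A: battery >= 5 AND zone = 'attic' → -34
sensor=B: ELSE → 13
sensor=D: ELSE → 94
sensor=G: ELSE → 50
sensor=M: battery >= 81 → 62
sensor=Q: ELSE → 93
sensor=S: battery >= 81 → 58
sensor=T: ELSE → 87
sensor=X: battery >= 5 AND zone = 'attic' → 51
sensor=Z: ELSE → 55

-34, 13, 94, 50, 62, 93, 58, 87, 51, 55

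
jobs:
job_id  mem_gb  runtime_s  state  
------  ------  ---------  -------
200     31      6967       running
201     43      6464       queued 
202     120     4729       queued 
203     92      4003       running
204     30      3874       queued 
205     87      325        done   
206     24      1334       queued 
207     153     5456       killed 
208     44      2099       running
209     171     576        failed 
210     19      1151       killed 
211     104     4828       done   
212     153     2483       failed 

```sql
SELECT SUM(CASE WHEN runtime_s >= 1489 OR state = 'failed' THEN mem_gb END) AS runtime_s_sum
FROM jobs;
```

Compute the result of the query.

941

job_id=200: ✓ → 31
job_id=201: ✓ → 43
job_id=202: ✓ → 120
job_id=203: ✓ → 92
job_id=204: ✓ → 30
job_id=205: ✗
job_id=206: ✗
job_id=207: ✓ → 153
job_id=208: ✓ → 44
job_id=209: ✓ → 171
job_id=210: ✗
job_id=211: ✓ → 104
job_id=212: ✓ → 153
runtime_s_sum = 31 + 43 + 120 + 92 + 30 + 153 + 44 + 171 + 104 + 153 = 941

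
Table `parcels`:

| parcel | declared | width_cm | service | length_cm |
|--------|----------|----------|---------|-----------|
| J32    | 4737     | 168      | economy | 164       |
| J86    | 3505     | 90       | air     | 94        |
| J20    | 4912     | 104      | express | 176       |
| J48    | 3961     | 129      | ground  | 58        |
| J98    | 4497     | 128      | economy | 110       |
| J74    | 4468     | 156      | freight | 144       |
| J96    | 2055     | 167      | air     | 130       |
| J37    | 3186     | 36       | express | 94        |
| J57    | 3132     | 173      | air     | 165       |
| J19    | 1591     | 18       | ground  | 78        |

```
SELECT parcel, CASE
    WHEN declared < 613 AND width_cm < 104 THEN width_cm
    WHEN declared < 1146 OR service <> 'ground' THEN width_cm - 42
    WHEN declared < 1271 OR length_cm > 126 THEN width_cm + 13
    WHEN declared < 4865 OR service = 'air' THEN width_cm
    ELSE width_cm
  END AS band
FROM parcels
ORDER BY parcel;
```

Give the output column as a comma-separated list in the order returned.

18, 62, 126, -6, 129, 131, 114, 48, 125, 86

parcel=J19: declared < 4865 OR service = 'air' → 18
parcel=J20: declared < 1146 OR service <> 'ground' → 62
parcel=J32: declared < 1146 OR service <> 'ground' → 126
parcel=J37: declared < 1146 OR service <> 'ground' → -6
parcel=J48: declared < 4865 OR service = 'air' → 129
parcel=J57: declared < 1146 OR service <> 'ground' → 131
parcel=J74: declared < 1146 OR service <> 'ground' → 114
parcel=J86: declared < 1146 OR service <> 'ground' → 48
parcel=J96: declared < 1146 OR service <> 'ground' → 125
parcel=J98: declared < 1146 OR service <> 'ground' → 86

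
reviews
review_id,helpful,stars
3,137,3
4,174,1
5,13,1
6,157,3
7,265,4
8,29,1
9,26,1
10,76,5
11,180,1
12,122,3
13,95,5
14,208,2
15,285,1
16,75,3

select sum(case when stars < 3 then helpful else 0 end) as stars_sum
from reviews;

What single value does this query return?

915

review_id=3: ✗
review_id=4: ✓ → 174
review_id=5: ✓ → 13
review_id=6: ✗
review_id=7: ✗
review_id=8: ✓ → 29
review_id=9: ✓ → 26
review_id=10: ✗
review_id=11: ✓ → 180
review_id=12: ✗
review_id=13: ✗
review_id=14: ✓ → 208
review_id=15: ✓ → 285
review_id=16: ✗
stars_sum = 174 + 13 + 29 + 26 + 180 + 208 + 285 = 915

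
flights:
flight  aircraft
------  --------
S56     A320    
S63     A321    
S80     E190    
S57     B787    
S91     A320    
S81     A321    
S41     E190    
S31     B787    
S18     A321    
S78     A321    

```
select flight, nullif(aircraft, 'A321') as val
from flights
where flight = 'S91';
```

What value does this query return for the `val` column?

flight = S91: aircraft=A320.
aircraft=A320 vs A321: differ → A320

A320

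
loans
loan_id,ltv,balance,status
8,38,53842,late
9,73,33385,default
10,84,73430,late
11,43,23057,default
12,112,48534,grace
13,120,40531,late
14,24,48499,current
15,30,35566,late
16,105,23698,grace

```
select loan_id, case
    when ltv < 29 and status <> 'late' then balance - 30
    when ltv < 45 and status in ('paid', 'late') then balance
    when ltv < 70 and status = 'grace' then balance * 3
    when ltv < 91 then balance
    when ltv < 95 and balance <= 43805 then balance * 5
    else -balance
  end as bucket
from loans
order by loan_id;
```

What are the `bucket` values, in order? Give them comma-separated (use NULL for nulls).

53842, 33385, 73430, 23057, -48534, -40531, 48469, 35566, -23698

loan_id=8: ltv < 45 and status in ('paid', 'late') → 53842
loan_id=9: ltv < 91 → 33385
loan_id=10: ltv < 91 → 73430
loan_id=11: ltv < 91 → 23057
loan_id=12: ELSE → -48534
loan_id=13: ELSE → -40531
loan_id=14: ltv < 29 and status <> 'late' → 48469
loan_id=15: ltv < 45 and status in ('paid', 'late') → 35566
loan_id=16: ELSE → -23698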